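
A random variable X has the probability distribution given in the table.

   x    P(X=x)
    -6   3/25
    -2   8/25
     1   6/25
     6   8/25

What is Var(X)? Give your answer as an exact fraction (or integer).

418/25

E[X] = (3/25)·(-6) + (8/25)·(-2) + (6/25)·1 + (8/25)·6 = 4/5
E[X²] = (3/25)·36 + (8/25)·4 + (6/25)·1 + (8/25)·36 = 434/25
Var(X) = 434/25 − (4/5)² = 418/25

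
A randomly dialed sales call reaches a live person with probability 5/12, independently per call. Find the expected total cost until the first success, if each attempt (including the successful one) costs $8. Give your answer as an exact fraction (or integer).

96/5 dollars

E[#attempts] = 1/p = 12/5; E[cost] = 8·12/5 = 96/5.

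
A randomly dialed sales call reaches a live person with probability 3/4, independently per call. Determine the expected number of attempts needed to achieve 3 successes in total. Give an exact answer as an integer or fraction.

By linearity (sum of 3 independent geometric waits), E[trials] = 3/p = 3/(3/4) = 4.

4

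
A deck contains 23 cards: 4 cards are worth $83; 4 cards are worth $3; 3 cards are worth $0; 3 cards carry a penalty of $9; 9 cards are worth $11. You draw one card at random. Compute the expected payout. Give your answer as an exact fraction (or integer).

416/23 dollars

E[payout] = (4/23)·83 + (4/23)·3 + (3/23)·0 + (3/23)·(-9) + (9/23)·11 = 416/23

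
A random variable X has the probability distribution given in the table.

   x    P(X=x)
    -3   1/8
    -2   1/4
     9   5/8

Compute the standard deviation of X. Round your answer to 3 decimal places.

E[X] = 19/4, E[X²] = 211/4
Var(X) = E[X²] − (E[X])² = 211/4 − 361/16 = 483/16
SD(X) = √(483/16) ≈ 5.494

5.494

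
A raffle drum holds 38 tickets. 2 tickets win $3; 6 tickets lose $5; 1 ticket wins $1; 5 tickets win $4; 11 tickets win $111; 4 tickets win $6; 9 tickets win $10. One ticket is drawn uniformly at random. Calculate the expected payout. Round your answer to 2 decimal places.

E[payout] = (2/38)·3 + (6/38)·(-5) + (1/38)·1 + (5/38)·4 + (11/38)·111 + (4/38)·6 + (9/38)·10 = 666/19
≈ $35.05

$35.05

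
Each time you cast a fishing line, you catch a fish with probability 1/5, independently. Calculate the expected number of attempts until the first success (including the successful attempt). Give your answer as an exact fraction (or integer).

5

For a geometric distribution, E[trials] = 1/p = 1/(1/5) = 5.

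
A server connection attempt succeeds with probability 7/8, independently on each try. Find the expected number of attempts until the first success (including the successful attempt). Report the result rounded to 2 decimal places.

For a geometric distribution, E[trials] = 1/p = 1/(7/8) = 8/7.
≈ 1.14

1.14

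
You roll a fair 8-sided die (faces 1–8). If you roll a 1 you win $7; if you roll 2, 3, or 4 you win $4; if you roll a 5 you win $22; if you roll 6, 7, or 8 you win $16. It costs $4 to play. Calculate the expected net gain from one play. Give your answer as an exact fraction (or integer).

E[payout] = (3/8)·4 + (1/8)·7 + (3/8)·16 + (1/8)·22 = 89/8
Expected profit = 89/8 − 4 = 57/8

57/8 dollars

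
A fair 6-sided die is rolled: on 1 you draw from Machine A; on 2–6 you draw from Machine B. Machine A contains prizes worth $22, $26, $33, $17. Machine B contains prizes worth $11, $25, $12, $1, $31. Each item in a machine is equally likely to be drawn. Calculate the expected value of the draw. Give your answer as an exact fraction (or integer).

209/12 dollars

E[X | Machine A] = (22 + 26 + 33 + 17)/4 = 49/2
E[X | Machine B] = (11 + 25 + 12 + 1 + 31)/5 = 16
E[X] = (1/6)·49/2 + (5/6)·16 = 209/12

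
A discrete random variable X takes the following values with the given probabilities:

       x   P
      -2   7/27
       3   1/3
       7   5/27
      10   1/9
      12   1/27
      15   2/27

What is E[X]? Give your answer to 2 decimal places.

E[X] = (7/27)·(-2) + (1/3)·3 + (5/27)·7 + (1/9)·10 + (1/27)·12 + (2/27)·15
     = 40/9 ≈ 4.44

4.44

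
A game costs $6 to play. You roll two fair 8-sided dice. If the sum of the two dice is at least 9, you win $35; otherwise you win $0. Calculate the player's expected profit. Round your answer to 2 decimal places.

$13.69

E[payout] = (7/16)·0 + (9/16)·35 = 315/16
Expected profit = 315/16 − 6 = 219/16 ≈ $13.69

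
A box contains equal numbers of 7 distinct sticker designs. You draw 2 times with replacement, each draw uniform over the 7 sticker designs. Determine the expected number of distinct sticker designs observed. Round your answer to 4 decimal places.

1.8571

Let Xⱼ=1 if type j appears at least once. P(Xⱼ=1) = 1 − ((7−1)/7)^2 = 13/49.
E[#distinct] = 7·13/49 = 13/7.
≈ 1.8571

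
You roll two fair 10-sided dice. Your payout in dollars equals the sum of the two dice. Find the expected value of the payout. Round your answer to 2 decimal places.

$11.00

Distribution of the sum of the two dice: 2 w.p. 1/100, 3 w.p. 1/50, 4 w.p. 3/100, 5 w.p. 1/25, 6 w.p. 1/20, 7 w.p. 3/50, …
E[payout] = (1/100)·2 + (1/50)·3 + (3/100)·4 + (1/25)·5 + (1/20)·6 + (3/50)·7 + (7/100)·8 + (2/25)·9 + (9/100)·10 + (1/10)·11 + (9/100)·12 + (2/25)·13 + (7/100)·14 + (3/50)·15 + (1/20)·16 + (1/25)·17 + (3/100)·18 + (1/50)·19 + (1/100)·20 = 11
≈ $11.00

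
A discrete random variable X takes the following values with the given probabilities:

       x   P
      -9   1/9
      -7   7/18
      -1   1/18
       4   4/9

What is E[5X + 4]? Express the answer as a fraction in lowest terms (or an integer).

-6

E[5x+4] = (1/9)·(-41) + (7/18)·(-31) + (1/18)·(-1) + (4/9)·24
     = -6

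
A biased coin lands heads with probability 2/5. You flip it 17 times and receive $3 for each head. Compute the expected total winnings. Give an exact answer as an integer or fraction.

E[#heads] = 17·2/5 = 34/5 (linearity over flips).
E[winnings] = 3·34/5 = 102/5.

102/5 dollars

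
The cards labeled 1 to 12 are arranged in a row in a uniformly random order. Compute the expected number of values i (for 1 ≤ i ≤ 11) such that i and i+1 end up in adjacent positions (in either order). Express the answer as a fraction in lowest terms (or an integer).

11/6

For each i ∈ {1,…,11}, let Xᵢ = 1 if i and i+1 are adjacent. P(Xᵢ=1) = 2·(12−1)!/12! = 2/12.
By linearity, E[ΣXᵢ] = (11)·(2/12) = 11/6.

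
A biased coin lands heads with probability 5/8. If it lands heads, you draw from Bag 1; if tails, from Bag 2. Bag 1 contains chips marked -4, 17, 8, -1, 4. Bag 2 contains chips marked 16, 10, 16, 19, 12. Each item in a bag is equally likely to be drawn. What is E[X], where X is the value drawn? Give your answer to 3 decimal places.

8.475

E[X | Bag 1] = (-4 + 17 + 8 − 1 + 4)/5 = 24/5
E[X | Bag 2] = (16 + 10 + 16 + 19 + 12)/5 = 73/5
E[X] = (5/8)·24/5 + (3/8)·73/5 = 339/40 ≈ 8.475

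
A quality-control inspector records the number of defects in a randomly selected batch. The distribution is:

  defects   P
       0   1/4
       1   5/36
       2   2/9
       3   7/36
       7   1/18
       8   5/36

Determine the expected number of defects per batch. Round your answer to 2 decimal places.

E[X] = (1/4)·0 + (5/36)·1 + (2/9)·2 + (7/36)·3 + (1/18)·7 + (5/36)·8
     = 8/3 ≈ 2.67

2.67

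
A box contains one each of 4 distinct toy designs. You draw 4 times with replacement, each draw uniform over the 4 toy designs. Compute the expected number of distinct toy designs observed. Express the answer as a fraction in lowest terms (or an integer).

Let Xⱼ=1 if type j appears at least once. P(Xⱼ=1) = 1 − ((4−1)/4)^4 = 175/256.
E[#distinct] = 4·175/256 = 175/64.

175/64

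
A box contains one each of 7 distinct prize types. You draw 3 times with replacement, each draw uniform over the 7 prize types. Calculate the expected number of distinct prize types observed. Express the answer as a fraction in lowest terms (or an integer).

127/49

Let Xⱼ=1 if type j appears at least once. P(Xⱼ=1) = 1 − ((7−1)/7)^3 = 127/343.
E[#distinct] = 7·127/343 = 127/49.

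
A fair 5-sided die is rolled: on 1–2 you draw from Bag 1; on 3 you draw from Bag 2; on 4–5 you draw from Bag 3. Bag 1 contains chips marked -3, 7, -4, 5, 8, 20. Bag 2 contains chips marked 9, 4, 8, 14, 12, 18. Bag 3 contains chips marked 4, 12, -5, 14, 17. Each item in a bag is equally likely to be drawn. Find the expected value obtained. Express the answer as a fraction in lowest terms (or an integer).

E[X | Bag 1] = (-3 + 7 − 4 + 5 + 8 + 20)/6 = 11/2
E[X | Bag 2] = (9 + 4 + 8 + 14 + 12 + 18)/6 = 65/6
E[X | Bag 3] = (4 + 12 − 5 + 14 + 17)/5 = 42/5
E[X] = (2/5)·11/2 + (1/5)·65/6 + (2/5)·42/5 = 1159/150

1159/150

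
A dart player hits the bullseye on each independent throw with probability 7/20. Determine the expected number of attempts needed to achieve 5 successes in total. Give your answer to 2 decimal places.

14.29

By linearity (sum of 5 independent geometric waits), E[trials] = 5/p = 5/(7/20) = 100/7.
≈ 14.29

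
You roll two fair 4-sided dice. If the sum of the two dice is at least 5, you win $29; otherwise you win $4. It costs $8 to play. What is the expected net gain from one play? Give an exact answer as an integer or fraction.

93/8 dollars

E[payout] = (3/8)·4 + (5/8)·29 = 157/8
Expected profit = 157/8 − 8 = 93/8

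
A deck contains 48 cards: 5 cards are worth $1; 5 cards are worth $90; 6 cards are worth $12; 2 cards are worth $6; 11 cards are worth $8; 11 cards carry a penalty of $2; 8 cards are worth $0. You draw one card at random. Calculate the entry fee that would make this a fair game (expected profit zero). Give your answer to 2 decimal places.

$12.60

E[payout] = (5/48)·1 + (5/48)·90 + (6/48)·12 + (2/48)·6 + (11/48)·8 + (11/48)·(-2) + (8/48)·0 = 605/48
Fair fee = E[payout] = 605/48 ≈ $12.60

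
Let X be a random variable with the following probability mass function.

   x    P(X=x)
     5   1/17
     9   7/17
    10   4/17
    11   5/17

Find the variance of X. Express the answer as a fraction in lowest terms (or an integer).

580/289

E[X] = (1/17)·5 + (7/17)·9 + (4/17)·10 + (5/17)·11 = 163/17
E[X²] = (1/17)·25 + (7/17)·81 + (4/17)·100 + (5/17)·121 = 1597/17
Var(X) = 1597/17 − (163/17)² = 580/289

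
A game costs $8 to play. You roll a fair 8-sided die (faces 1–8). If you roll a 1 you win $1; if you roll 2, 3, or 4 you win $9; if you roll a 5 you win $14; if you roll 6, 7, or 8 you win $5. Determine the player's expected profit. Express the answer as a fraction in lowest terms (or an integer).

E[payout] = (1/8)·1 + (3/8)·5 + (3/8)·9 + (1/8)·14 = 57/8
Expected profit = 57/8 − 8 = -7/8

-7/8 dollars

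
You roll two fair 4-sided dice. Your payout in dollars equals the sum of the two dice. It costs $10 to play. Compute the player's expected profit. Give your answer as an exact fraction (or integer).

-$5

Distribution of the sum of the two dice: 2 w.p. 1/16, 3 w.p. 1/8, 4 w.p. 3/16, 5 w.p. 1/4, 6 w.p. 3/16, 7 w.p. 1/8, …
E[payout] = (1/16)·2 + (1/8)·3 + (3/16)·4 + (1/4)·5 + (3/16)·6 + (1/8)·7 + (1/16)·8 = 5
Expected profit = 5 − 10 = -5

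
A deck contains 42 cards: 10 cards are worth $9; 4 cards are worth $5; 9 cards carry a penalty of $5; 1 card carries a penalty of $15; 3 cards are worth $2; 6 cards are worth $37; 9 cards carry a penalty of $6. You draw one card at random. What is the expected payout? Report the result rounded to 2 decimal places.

$5.33

E[payout] = (10/42)·9 + (4/42)·5 + (9/42)·(-5) + (1/42)·(-15) + (3/42)·2 + (6/42)·37 + (9/42)·(-6) = 16/3
≈ $5.33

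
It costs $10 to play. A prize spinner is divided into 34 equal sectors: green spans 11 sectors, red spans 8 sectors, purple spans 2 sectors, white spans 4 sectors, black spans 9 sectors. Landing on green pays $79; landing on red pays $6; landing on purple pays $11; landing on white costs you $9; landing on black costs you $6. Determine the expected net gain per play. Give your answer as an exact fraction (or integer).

509/34 dollars

E[payout] = (11/34)·79 + (8/34)·6 + (2/34)·11 + (4/34)·(-9) + (9/34)·(-6) = 849/34
Expected profit = 849/34 − 10 = 509/34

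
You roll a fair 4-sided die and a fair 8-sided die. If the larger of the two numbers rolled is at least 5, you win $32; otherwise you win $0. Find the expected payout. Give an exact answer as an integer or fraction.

E[payout] = (1/2)·0 + (1/2)·32 = 16

$16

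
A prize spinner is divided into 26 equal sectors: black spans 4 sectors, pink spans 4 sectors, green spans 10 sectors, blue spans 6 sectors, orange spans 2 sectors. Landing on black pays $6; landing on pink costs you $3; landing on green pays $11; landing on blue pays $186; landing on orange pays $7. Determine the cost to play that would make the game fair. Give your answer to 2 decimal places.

E[payout] = (4/26)·6 + (4/26)·(-3) + (10/26)·11 + (6/26)·186 + (2/26)·7 = 626/13
Fair fee = E[payout] = 626/13 ≈ $48.15

$48.15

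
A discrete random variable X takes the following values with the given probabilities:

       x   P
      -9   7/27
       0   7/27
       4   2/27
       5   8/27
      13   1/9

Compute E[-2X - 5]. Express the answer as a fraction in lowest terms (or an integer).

E[-2x-5] = (7/27)·13 + (7/27)·(-5) + (2/27)·(-13) + (8/27)·(-15) + (1/9)·(-31)
     = -61/9

-61/9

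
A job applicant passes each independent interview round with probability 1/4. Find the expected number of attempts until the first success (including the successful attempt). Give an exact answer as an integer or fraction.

4

For a geometric distribution, E[trials] = 1/p = 1/(1/4) = 4.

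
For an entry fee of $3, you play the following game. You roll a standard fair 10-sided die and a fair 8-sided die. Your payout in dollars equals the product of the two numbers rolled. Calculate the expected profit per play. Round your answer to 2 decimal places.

$21.75

Distribution of the product of the two numbers rolled: 1 w.p. 1/80, 2 w.p. 1/40, 3 w.p. 1/40, 4 w.p. 3/80, 5 w.p. 1/40, 6 w.p. 1/20, …
E[payout] = (1/80)·1 + (1/40)·2 + (1/40)·3 + (3/80)·4 + (1/40)·5 + (1/20)·6 + (1/40)·7 + (1/20)·8 + (1/40)·9 + (3/80)·10 + (1/20)·12 + (1/40)·14 + (1/40)·15 + (3/80)·16 + (3/80)·18 + (3/80)·20 + (1/40)·21 + (1/20)·24 + (1/80)·25 + (1/80)·27 + (1/40)·28 + (3/80)·30 + (1/40)·32 + (1/40)·35 + (1/40)·36 + (3/80)·40 + (1/40)·42 + (1/80)·45 + (1/40)·48 + (1/80)·49 + (1/80)·50 + (1/80)·54 + (1/40)·56 + (1/80)·60 + (1/80)·63 + (1/80)·64 + (1/80)·70 + (1/80)·72 + (1/80)·80 = 99/4
Expected profit = 99/4 − 3 = 87/4 ≈ $21.75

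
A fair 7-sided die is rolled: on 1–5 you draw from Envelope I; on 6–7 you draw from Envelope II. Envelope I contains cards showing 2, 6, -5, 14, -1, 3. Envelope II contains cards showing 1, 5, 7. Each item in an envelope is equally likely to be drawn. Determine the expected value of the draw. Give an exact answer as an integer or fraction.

7/2

E[X | Envelope I] = (2 + 6 − 5 + 14 − 1 + 3)/6 = 19/6
E[X | Envelope II] = (1 + 5 + 7)/3 = 13/3
E[X] = (5/7)·19/6 + (2/7)·13/3 = 7/2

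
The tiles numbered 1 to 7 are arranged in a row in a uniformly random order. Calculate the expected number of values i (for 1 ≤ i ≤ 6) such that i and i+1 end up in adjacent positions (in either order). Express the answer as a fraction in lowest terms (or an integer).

For each i ∈ {1,…,6}, let Xᵢ = 1 if i and i+1 are adjacent. P(Xᵢ=1) = 2·(7−1)!/7! = 2/7.
By linearity, E[ΣXᵢ] = (6)·(2/7) = 12/7.

12/7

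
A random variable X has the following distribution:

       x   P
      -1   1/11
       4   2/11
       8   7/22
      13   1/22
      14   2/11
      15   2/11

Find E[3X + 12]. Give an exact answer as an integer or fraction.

E[3x+12] = (1/11)·9 + (2/11)·24 + (7/22)·36 + (1/22)·51 + (2/11)·54 + (2/11)·57
     = 861/22

861/22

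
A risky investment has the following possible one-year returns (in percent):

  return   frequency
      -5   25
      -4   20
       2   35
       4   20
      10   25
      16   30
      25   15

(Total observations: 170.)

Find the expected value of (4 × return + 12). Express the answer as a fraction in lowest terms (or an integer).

624/17

Total = 170, so P(return=-5) = 25/170, etc.
E[4x+12] = (5/34)·(-8) + (2/17)·(-4) + (7/34)·20 + (2/17)·28 + (5/34)·52 + (3/17)·76 + (3/34)·112
     = 624/17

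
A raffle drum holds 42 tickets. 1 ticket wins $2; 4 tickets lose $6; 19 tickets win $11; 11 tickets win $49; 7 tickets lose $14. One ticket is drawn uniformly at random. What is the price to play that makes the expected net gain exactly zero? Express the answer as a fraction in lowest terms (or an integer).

E[payout] = (1/42)·2 + (4/42)·(-6) + (19/42)·11 + (11/42)·49 + (7/42)·(-14) = 314/21
Fair fee = E[payout] = 314/21

314/21 dollars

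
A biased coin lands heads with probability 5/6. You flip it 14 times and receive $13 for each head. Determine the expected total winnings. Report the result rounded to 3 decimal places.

E[#heads] = 14·5/6 = 35/3 (linearity over flips).
E[winnings] = 13·35/3 = 455/3.
≈ 151.667

$151.667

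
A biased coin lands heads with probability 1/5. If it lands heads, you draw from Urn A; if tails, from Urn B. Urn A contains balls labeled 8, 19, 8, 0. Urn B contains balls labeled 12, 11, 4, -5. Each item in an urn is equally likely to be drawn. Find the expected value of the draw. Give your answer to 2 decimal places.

E[X | Urn A] = (8 + 19 + 8 + 0)/4 = 35/4
E[X | Urn B] = (12 + 11 + 4 − 5)/4 = 11/2
E[X] = (1/5)·35/4 + (4/5)·11/2 = 123/20 ≈ 6.15

6.15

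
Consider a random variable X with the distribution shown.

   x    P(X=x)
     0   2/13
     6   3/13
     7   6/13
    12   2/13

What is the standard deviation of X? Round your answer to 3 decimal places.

E[X] = 84/13, E[X²] = 690/13
Var(X) = E[X²] − (E[X])² = 690/13 − 7056/169 = 1914/169
SD(X) = √(1914/169) ≈ 3.365

3.365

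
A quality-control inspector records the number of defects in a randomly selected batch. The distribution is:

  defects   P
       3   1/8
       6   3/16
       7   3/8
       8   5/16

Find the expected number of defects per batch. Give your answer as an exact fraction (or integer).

E[X] = (1/8)·3 + (3/16)·6 + (3/8)·7 + (5/16)·8
     = 53/8

53/8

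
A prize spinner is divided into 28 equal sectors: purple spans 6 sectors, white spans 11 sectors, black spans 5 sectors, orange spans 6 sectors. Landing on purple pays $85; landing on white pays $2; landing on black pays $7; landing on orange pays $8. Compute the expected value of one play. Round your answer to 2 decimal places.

$21.96

E[payout] = (6/28)·85 + (11/28)·2 + (5/28)·7 + (6/28)·8 = 615/28
≈ $21.96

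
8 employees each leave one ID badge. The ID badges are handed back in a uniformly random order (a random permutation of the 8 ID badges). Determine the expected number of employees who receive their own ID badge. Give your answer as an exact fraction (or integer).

1

Let Xᵢ = 1 if person i gets their own ID badge. For each i, P(Xᵢ=1) = 1/8.
By linearity of expectation, E[X₁+…+X_8] = 8·(1/8) = 1.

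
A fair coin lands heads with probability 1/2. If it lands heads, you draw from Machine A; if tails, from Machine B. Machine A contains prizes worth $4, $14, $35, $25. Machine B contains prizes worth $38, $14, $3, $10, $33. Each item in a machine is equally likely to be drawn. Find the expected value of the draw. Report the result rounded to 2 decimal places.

E[X | Machine A] = (4 + 14 + 35 + 25)/4 = 39/2
E[X | Machine B] = (38 + 14 + 3 + 10 + 33)/5 = 98/5
E[X] = (1/2)·39/2 + (1/2)·98/5 = 391/20 ≈ 19.55

$19.55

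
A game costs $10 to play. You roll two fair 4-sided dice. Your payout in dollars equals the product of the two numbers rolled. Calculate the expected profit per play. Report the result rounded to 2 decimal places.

-$3.75

Distribution of the product of the two numbers rolled: 1 w.p. 1/16, 2 w.p. 1/8, 3 w.p. 1/8, 4 w.p. 3/16, 6 w.p. 1/8, 8 w.p. 1/8, …
E[payout] = (1/16)·1 + (1/8)·2 + (1/8)·3 + (3/16)·4 + (1/8)·6 + (1/8)·8 + (1/16)·9 + (1/8)·12 + (1/16)·16 = 25/4
Expected profit = 25/4 − 10 = -15/4 ≈ -$3.75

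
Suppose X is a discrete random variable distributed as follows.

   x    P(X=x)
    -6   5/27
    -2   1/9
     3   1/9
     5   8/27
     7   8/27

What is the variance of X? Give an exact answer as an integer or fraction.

E[X] = (5/27)·(-6) + (1/9)·(-2) + (1/9)·3 + (8/27)·5 + (8/27)·7 = 23/9
E[X²] = (5/27)·36 + (1/9)·4 + (1/9)·9 + (8/27)·25 + (8/27)·49 = 811/27
Var(X) = 811/27 − (23/9)² = 1904/81

1904/81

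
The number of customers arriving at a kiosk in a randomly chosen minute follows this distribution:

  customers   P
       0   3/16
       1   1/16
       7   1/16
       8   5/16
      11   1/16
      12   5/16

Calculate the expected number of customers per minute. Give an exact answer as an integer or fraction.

E[X] = (3/16)·0 + (1/16)·1 + (1/16)·7 + (5/16)·8 + (1/16)·11 + (5/16)·12
     = 119/16

119/16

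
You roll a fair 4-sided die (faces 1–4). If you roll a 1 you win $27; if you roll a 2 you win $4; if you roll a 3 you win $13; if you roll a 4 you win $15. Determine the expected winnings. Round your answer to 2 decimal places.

$14.75

E[payout] = (1/4)·4 + (1/4)·13 + (1/4)·15 + (1/4)·27 = 59/4
≈ $14.75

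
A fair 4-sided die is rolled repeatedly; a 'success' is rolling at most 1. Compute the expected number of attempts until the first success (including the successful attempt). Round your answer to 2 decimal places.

4.00

For a geometric distribution, E[trials] = 1/p = 1/(1/4) = 4.
≈ 4.00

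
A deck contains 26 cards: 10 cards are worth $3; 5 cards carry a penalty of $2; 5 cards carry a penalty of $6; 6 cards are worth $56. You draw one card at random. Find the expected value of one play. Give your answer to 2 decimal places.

$12.54

E[payout] = (10/26)·3 + (5/26)·(-2) + (5/26)·(-6) + (6/26)·56 = 163/13
≈ $12.54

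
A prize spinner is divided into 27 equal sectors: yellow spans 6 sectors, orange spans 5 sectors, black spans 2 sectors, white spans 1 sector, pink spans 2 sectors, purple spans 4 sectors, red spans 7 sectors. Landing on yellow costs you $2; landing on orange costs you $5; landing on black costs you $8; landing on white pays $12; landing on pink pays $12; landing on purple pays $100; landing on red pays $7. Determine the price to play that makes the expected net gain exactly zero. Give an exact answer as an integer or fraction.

E[payout] = (6/27)·(-2) + (5/27)·(-5) + (2/27)·(-8) + (1/27)·12 + (2/27)·12 + (4/27)·100 + (7/27)·7 = 16
Fair fee = E[payout] = 16

$16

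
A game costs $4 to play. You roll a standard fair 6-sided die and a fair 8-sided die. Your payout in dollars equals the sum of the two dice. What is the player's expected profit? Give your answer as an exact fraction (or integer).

$4

Distribution of the sum of the two dice: 2 w.p. 1/48, 3 w.p. 1/24, 4 w.p. 1/16, 5 w.p. 1/12, 6 w.p. 5/48, 7 w.p. 1/8, …
E[payout] = (1/48)·2 + (1/24)·3 + (1/16)·4 + (1/12)·5 + (5/48)·6 + (1/8)·7 + (1/8)·8 + (1/8)·9 + (5/48)·10 + (1/12)·11 + (1/16)·12 + (1/24)·13 + (1/48)·14 = 8
Expected profit = 8 − 4 = 4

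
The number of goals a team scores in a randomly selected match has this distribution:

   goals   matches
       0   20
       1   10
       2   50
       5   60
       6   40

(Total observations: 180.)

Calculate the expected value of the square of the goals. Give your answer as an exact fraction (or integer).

Total = 180, so P(goals=0) = 20/180, etc.
E[X²] = (1/9)·0 + (1/18)·1 + (5/18)·4 + (1/3)·25 + (2/9)·36
     = 35/2

35/2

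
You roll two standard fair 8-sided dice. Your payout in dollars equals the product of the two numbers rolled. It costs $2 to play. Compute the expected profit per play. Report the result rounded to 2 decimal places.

Distribution of the product of the two numbers rolled: 1 w.p. 1/64, 2 w.p. 1/32, 3 w.p. 1/32, 4 w.p. 3/64, 5 w.p. 1/32, 6 w.p. 1/16, …
E[payout] = (1/64)·1 + (1/32)·2 + (1/32)·3 + (3/64)·4 + (1/32)·5 + (1/16)·6 + (1/32)·7 + (1/16)·8 + (1/64)·9 + (1/32)·10 + (1/16)·12 + (1/32)·14 + (1/32)·15 + (3/64)·16 + (1/32)·18 + (1/32)·20 + (1/32)·21 + (1/16)·24 + (1/64)·25 + (1/32)·28 + (1/32)·30 + (1/32)·32 + (1/32)·35 + (1/64)·36 + (1/32)·40 + (1/32)·42 + (1/32)·48 + (1/64)·49 + (1/32)·56 + (1/64)·64 = 81/4
Expected profit = 81/4 − 2 = 73/4 ≈ $18.25

$18.25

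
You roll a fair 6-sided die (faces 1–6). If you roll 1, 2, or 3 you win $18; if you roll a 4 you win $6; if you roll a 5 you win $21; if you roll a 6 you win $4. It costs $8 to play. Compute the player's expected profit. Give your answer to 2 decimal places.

E[payout] = (1/6)·4 + (1/6)·6 + (1/2)·18 + (1/6)·21 = 85/6
Expected profit = 85/6 − 8 = 37/6 ≈ $6.17

$6.17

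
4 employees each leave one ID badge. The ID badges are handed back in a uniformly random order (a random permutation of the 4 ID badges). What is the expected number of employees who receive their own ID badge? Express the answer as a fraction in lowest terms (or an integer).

1

Let Xᵢ = 1 if person i gets their own ID badge. For each i, P(Xᵢ=1) = 1/4.
By linearity of expectation, E[X₁+…+X_4] = 4·(1/4) = 1.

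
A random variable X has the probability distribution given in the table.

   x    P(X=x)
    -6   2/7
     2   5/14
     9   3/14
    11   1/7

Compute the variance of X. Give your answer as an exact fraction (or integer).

E[X] = (2/7)·(-6) + (5/14)·2 + (3/14)·9 + (1/7)·11 = 5/2
E[X²] = (2/7)·36 + (5/14)·4 + (3/14)·81 + (1/7)·121 = 649/14
Var(X) = 649/14 − (5/2)² = 1123/28

1123/28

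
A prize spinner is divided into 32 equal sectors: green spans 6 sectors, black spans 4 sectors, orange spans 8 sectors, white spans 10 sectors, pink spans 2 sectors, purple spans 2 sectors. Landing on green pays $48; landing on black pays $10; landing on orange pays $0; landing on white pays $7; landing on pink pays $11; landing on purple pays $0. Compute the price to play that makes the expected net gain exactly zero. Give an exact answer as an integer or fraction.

105/8 dollars

E[payout] = (6/32)·48 + (4/32)·10 + (8/32)·0 + (10/32)·7 + (2/32)·11 + (2/32)·0 = 105/8
Fair fee = E[payout] = 105/8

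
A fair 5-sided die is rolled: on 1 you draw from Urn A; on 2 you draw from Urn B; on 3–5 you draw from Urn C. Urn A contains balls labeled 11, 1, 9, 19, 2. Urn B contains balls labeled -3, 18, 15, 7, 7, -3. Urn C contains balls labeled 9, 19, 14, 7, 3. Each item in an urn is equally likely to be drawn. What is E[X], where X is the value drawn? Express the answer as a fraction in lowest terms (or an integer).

E[X | Urn A] = (11 + 1 + 9 + 19 + 2)/5 = 42/5
E[X | Urn B] = (-3 + 18 + 15 + 7 + 7 − 3)/6 = 41/6
E[X | Urn C] = (9 + 19 + 14 + 7 + 3)/5 = 52/5
E[X] = (1/5)·42/5 + (1/5)·41/6 + (3/5)·52/5 = 1393/150

1393/150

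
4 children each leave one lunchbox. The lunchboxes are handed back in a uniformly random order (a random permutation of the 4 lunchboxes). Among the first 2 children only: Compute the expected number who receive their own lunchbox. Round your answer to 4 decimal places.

0.5000

Let Xᵢ = 1 if person i gets their own lunchbox. For each i, P(Xᵢ=1) = 1/4.
By linearity of expectation, E[X₁+…+X_2] = 2·(1/4) = 1/2.
≈ 0.5000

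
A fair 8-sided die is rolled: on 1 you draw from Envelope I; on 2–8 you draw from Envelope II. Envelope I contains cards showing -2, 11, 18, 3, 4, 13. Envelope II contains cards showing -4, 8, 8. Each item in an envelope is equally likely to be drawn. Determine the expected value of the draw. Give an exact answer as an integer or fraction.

E[X | Envelope I] = (-2 + 11 + 18 + 3 + 4 + 13)/6 = 47/6
E[X | Envelope II] = (-4 + 8 + 8)/3 = 4
E[X] = (1/8)·47/6 + (7/8)·4 = 215/48

215/48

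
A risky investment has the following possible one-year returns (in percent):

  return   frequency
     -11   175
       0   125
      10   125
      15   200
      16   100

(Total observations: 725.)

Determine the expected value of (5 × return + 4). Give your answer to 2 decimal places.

Total = 725, so P(return=-11) = 175/725, etc.
E[5x+4] = (7/29)·(-51) + (5/29)·4 + (5/29)·54 + (8/29)·79 + (4/29)·84
     = 901/29 ≈ 31.07

31.07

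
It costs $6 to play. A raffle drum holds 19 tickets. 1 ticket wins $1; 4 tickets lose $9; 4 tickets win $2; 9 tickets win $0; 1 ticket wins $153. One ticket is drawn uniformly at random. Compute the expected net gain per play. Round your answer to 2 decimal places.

$0.63

E[payout] = (1/19)·1 + (4/19)·(-9) + (4/19)·2 + (9/19)·0 + (1/19)·153 = 126/19
Expected profit = 126/19 − 6 = 12/19 ≈ $0.63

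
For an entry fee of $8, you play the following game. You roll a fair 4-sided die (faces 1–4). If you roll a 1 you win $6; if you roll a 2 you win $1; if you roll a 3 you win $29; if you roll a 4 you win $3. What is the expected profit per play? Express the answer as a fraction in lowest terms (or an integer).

7/4 dollars

E[payout] = (1/4)·1 + (1/4)·3 + (1/4)·6 + (1/4)·29 = 39/4
Expected profit = 39/4 − 8 = 7/4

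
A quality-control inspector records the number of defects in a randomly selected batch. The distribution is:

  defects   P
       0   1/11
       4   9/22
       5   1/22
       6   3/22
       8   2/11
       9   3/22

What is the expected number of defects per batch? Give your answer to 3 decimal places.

E[X] = (1/11)·0 + (9/22)·4 + (1/22)·5 + (3/22)·6 + (2/11)·8 + (3/22)·9
     = 59/11 ≈ 5.364

5.364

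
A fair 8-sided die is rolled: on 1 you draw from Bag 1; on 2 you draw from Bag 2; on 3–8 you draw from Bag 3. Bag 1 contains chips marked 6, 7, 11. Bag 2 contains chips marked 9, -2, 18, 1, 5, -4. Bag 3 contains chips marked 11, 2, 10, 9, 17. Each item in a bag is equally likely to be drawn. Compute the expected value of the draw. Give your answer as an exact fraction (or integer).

E[X | Bag 1] = (6 + 7 + 11)/3 = 8
E[X | Bag 2] = (9 − 2 + 18 + 1 + 5 − 4)/6 = 9/2
E[X | Bag 3] = (11 + 2 + 10 + 9 + 17)/5 = 49/5
E[X] = (1/8)·8 + (1/8)·9/2 + (3/4)·49/5 = 713/80

713/80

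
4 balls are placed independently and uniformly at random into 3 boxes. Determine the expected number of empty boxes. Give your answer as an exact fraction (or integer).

Let Xⱼ=1 if box j is empty. P(Xⱼ=1) = ((3-1)/3)^4 = 16/81.
By linearity, E[#empty] = 3·16/81 = 16/27.

16/27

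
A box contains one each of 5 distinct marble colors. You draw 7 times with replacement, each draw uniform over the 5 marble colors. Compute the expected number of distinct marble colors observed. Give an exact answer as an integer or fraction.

Let Xⱼ=1 if type j appears at least once. P(Xⱼ=1) = 1 − ((5−1)/5)^7 = 61741/78125.
E[#distinct] = 5·61741/78125 = 61741/15625.

61741/15625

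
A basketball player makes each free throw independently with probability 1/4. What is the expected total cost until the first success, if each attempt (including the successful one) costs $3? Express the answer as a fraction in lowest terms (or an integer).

E[#attempts] = 1/p = 4; E[cost] = 3·4 = 12.

$12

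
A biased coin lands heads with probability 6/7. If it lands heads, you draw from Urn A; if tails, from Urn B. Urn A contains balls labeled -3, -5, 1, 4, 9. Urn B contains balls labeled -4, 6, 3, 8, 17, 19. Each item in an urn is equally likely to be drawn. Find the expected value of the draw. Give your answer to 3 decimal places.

E[X | Urn A] = (-3 − 5 + 1 + 4 + 9)/5 = 6/5
E[X | Urn B] = (-4 + 6 + 3 + 8 + 17 + 19)/6 = 49/6
E[X] = (6/7)·6/5 + (1/7)·49/6 = 461/210 ≈ 2.195

2.195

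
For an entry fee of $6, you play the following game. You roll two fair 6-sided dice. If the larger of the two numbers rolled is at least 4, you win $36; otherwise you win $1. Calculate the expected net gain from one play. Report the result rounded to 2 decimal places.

$21.25

E[payout] = (1/4)·1 + (3/4)·36 = 109/4
Expected profit = 109/4 − 6 = 85/4 ≈ $21.25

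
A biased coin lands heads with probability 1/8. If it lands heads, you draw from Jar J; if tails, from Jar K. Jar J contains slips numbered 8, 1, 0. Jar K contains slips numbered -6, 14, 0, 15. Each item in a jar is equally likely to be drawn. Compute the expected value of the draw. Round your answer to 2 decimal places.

E[X | Jar J] = (8 + 1 + 0)/3 = 3
E[X | Jar K] = (-6 + 14 + 0 + 15)/4 = 23/4
E[X] = (1/8)·3 + (7/8)·23/4 = 173/32 ≈ 5.41

5.41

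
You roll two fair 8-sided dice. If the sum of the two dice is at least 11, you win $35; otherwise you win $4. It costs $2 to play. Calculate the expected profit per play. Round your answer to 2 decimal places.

E[payout] = (43/64)·4 + (21/64)·35 = 907/64
Expected profit = 907/64 − 2 = 779/64 ≈ $12.17

$12.17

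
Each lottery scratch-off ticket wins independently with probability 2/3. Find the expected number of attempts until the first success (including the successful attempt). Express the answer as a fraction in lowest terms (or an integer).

For a geometric distribution, E[trials] = 1/p = 1/(2/3) = 3/2.

3/2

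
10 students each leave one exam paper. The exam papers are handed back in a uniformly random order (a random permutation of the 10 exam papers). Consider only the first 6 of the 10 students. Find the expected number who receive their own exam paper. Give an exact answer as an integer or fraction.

3/5

Let Xᵢ = 1 if person i gets their own exam paper. For each i, P(Xᵢ=1) = 1/10.
By linearity of expectation, E[X₁+…+X_6] = 6·(1/10) = 3/5.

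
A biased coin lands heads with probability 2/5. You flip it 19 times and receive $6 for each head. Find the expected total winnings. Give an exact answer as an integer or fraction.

E[#heads] = 19·2/5 = 38/5 (linearity over flips).
E[winnings] = 6·38/5 = 228/5.

228/5 dollars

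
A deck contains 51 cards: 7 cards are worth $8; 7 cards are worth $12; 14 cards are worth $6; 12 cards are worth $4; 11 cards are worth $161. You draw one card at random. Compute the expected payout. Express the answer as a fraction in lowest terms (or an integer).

E[payout] = (7/51)·8 + (7/51)·12 + (14/51)·6 + (12/51)·4 + (11/51)·161 = 681/17

681/17 dollars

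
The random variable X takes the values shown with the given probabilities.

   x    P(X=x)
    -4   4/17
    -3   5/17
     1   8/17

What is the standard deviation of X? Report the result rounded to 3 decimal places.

E[X] = -23/17, E[X²] = 117/17
Var(X) = E[X²] − (E[X])² = 117/17 − 529/289 = 1460/289
SD(X) = √(1460/289) ≈ 2.248

2.248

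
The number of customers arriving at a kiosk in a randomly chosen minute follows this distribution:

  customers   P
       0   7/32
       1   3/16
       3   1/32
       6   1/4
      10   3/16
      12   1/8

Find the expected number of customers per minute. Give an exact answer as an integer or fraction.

165/32

E[X] = (7/32)·0 + (3/16)·1 + (1/32)·3 + (1/4)·6 + (3/16)·10 + (1/8)·12
     = 165/32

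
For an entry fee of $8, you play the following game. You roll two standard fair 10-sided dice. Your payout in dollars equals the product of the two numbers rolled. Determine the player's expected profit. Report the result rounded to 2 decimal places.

Distribution of the product of the two numbers rolled: 1 w.p. 1/100, 2 w.p. 1/50, 3 w.p. 1/50, 4 w.p. 3/100, 5 w.p. 1/50, 6 w.p. 1/25, …
E[payout] = (1/100)·1 + (1/50)·2 + (1/50)·3 + (3/100)·4 + (1/50)·5 + (1/25)·6 + (1/50)·7 + (1/25)·8 + (3/100)·9 + (1/25)·10 + (1/25)·12 + (1/50)·14 + (1/50)·15 + (3/100)·16 + (1/25)·18 + (1/25)·20 + (1/50)·21 + (1/25)·24 + (1/100)·25 + (1/50)·27 + (1/50)·28 + (1/25)·30 + (1/50)·32 + (1/50)·35 + (3/100)·36 + (1/25)·40 + (1/50)·42 + (1/50)·45 + (1/50)·48 + (1/100)·49 + (1/50)·50 + (1/50)·54 + (1/50)·56 + (1/50)·60 + (1/50)·63 + (1/100)·64 + (1/50)·70 + (1/50)·72 + (1/50)·80 + (1/100)·81 + (1/50)·90 + (1/100)·100 = 121/4
Expected profit = 121/4 − 8 = 89/4 ≈ $22.25

$22.25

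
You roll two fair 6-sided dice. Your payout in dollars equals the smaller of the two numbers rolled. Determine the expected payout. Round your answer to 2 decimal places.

Distribution of the smaller of the two numbers rolled: 1 w.p. 11/36, 2 w.p. 1/4, 3 w.p. 7/36, 4 w.p. 5/36, 5 w.p. 1/12, 6 w.p. 1/36
E[payout] = (11/36)·1 + (1/4)·2 + (7/36)·3 + (5/36)·4 + (1/12)·5 + (1/36)·6 = 91/36
≈ $2.53

$2.53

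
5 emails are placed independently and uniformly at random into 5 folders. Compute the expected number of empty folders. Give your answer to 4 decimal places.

1.6384

Let Xⱼ=1 if folder j is empty. P(Xⱼ=1) = ((5-1)/5)^5 = 1024/3125.
By linearity, E[#empty] = 5·1024/3125 = 1024/625.
≈ 1.6384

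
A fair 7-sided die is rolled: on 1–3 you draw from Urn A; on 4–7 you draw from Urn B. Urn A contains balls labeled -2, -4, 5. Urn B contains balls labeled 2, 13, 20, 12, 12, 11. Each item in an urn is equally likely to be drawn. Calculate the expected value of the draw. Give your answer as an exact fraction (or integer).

137/21

E[X | Urn A] = (-2 − 4 + 5)/3 = -1/3
E[X | Urn B] = (2 + 13 + 20 + 12 + 12 + 11)/6 = 35/3
E[X] = (3/7)·(-1/3) + (4/7)·35/3 = 137/21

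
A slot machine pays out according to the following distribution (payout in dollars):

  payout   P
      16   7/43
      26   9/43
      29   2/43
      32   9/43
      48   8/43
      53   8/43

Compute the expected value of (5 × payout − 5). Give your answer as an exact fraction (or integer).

E[5x-5] = (7/43)·75 + (9/43)·125 + (2/43)·140 + (9/43)·155 + (8/43)·235 + (8/43)·260
     = 7285/43

7285/43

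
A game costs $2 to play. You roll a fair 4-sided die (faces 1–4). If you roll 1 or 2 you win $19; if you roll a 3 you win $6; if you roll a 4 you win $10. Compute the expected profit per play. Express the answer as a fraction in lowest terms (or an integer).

E[payout] = (1/4)·6 + (1/4)·10 + (1/2)·19 = 27/2
Expected profit = 27/2 − 2 = 23/2

23/2 dollars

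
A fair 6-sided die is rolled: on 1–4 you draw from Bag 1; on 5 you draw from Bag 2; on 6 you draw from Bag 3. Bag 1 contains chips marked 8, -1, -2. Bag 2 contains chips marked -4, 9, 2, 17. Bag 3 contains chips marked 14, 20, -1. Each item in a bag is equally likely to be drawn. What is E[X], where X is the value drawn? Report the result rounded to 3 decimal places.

E[X | Bag 1] = (8 − 1 − 2)/3 = 5/3
E[X | Bag 2] = (-4 + 9 + 2 + 17)/4 = 6
E[X | Bag 3] = (14 + 20 − 1)/3 = 11
E[X] = (2/3)·5/3 + (1/6)·6 + (1/6)·11 = 71/18 ≈ 3.944

3.944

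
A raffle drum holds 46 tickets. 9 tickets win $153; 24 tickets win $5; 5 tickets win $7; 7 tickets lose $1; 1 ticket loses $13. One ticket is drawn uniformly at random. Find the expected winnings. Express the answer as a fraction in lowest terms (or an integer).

756/23 dollars

E[payout] = (9/46)·153 + (24/46)·5 + (5/46)·7 + (7/46)·(-1) + (1/46)·(-13) = 756/23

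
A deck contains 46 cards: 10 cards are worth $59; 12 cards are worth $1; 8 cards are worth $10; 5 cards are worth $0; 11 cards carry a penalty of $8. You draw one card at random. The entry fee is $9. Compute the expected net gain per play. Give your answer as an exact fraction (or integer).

90/23 dollars

E[payout] = (10/46)·59 + (12/46)·1 + (8/46)·10 + (5/46)·0 + (11/46)·(-8) = 297/23
Expected profit = 297/23 − 9 = 90/23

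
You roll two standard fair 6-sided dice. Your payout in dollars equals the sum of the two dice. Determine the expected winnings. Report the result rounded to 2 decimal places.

$7.00

Distribution of the sum of the two dice: 2 w.p. 1/36, 3 w.p. 1/18, 4 w.p. 1/12, 5 w.p. 1/9, 6 w.p. 5/36, 7 w.p. 1/6, …
E[payout] = (1/36)·2 + (1/18)·3 + (1/12)·4 + (1/9)·5 + (5/36)·6 + (1/6)·7 + (5/36)·8 + (1/9)·9 + (1/12)·10 + (1/18)·11 + (1/36)·12 = 7
≈ $7.00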